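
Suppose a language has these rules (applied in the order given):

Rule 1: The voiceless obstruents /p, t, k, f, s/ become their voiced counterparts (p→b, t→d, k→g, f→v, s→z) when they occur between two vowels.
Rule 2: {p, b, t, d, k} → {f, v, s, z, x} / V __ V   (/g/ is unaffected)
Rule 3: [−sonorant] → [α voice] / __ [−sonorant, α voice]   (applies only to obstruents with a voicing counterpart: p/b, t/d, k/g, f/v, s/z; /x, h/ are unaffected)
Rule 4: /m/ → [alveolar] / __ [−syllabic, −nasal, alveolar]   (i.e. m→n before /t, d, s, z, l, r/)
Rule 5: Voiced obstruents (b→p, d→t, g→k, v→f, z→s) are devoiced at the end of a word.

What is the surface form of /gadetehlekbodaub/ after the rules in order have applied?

Rule 1 (intervocalic voicing): /t/ is a voiceless obstruent between vowels /e/ and /e/, so it voices to [d]. /gadetehlekbodaub/ → gadedehlekbodaub.
Rule 2 (intervocalic spirantization): /d/ is a stop between vowels /a/ and /e/, so it spirantizes to the fricative [z]. /d/ is a stop between vowels /e/ and /e/, so it spirantizes to the fricative [z]. /d/ is a stop between vowels /o/ and /a/, so it spirantizes to the fricative [z]. /gadedehlekbodaub/ → gazezehlekbozaub.
Rule 3 (regressive voicing assimilation): /k/ precedes the voiced obstruent /b/, so it voices to [g] by assimilation. /gazezehlekbozaub/ → gazezehlegbozaub.
Rule 4 (nasal place assimilation): no segment meets the environment; /gazezehlegbozaub/ is unchanged.
Rule 5 (final devoicing): /b/ is a voiced obstruent in word-final position, so it devoices to [p]. /gazezehlegbozaub/ → gazezehlegbozaup.

gazezehlegbozaup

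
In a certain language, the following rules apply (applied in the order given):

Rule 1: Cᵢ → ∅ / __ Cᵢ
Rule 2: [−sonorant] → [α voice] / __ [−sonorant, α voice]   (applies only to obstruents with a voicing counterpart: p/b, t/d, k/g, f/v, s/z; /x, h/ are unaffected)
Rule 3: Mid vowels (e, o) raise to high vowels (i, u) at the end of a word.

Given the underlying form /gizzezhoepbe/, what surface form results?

Rule 1 (degemination): /zz/ is a geminate; the first /z/ deletes. /gizzezhoepbe/ → gizezhoepbe.
Rule 2 (regressive voicing assimilation): /z/ precedes the voiceless obstruent /h/, so it devoices to [s] by assimilation. /p/ precedes the voiced obstruent /b/, so it voices to [b] by assimilation. /gizezhoepbe/ → gizeshoebbe.
Rule 3 (final vowel raising): /e/ is a mid vowel in word-final position, so it raises to [i]. /gizeshoebbe/ → gizeshoebbi.

gizeshoebbi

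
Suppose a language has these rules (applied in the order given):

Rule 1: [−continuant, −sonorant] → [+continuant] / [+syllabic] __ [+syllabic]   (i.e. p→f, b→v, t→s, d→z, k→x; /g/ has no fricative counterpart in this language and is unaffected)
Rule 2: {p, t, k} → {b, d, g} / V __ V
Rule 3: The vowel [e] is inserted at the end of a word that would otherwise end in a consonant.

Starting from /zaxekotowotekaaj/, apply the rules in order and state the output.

Rule 1 (intervocalic spirantization): /k/ is a stop between vowels /e/ and /o/, so it spirantizes to the fricative [x]. /t/ is a stop between vowels /o/ and /o/, so it spirantizes to the fricative [s]. /t/ is a stop between vowels /o/ and /e/, so it spirantizes to the fricative [s]. /k/ is a stop between vowels /e/ and /a/, so it spirantizes to the fricative [x]. /zaxekotowotekaaj/ → zaxexosowosexaaj.
Rule 2 (intervocalic voicing): no segment meets the environment; /zaxexosowosexaaj/ is unchanged.
Rule 3 (final e-epenthesis): the form ends in the consonant /j/, so [e] is inserted word-finally. /zaxexosowosexaaj/ → zaxexosowosexaaje.

zaxexosowosexaaje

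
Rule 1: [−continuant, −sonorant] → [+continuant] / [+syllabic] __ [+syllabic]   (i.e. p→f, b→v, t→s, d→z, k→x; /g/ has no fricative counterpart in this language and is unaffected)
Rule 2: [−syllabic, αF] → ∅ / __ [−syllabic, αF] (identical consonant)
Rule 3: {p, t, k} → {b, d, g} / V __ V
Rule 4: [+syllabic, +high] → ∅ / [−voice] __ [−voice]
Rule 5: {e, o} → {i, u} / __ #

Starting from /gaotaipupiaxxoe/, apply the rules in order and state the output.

Rule 1 (intervocalic spirantization): /t/ is a stop between vowels /o/ and /a/, so it spirantizes to the fricative [s]. /p/ is a stop between vowels /i/ and /u/, so it spirantizes to the fricative [f]. /p/ is a stop between vowels /u/ and /i/, so it spirantizes to the fricative [f]. /gaotaipupiaxxoe/ → gaosaifufiaxxoe.
Rule 2 (degemination): /xx/ is a geminate; the first /x/ deletes. /gaosaifufiaxxoe/ → gaosaifufiaxoe.
Rule 3 (intervocalic voicing): no segment meets the environment; /gaosaifufiaxoe/ is unchanged.
Rule 4 (high vowel syncope): /u/ is a high vowel flanked by voiceless consonants /f/ and /f/, so it deletes. /gaosaifufiaxoe/ → gaosaiffiaxoe.
Rule 5 (final vowel raising): /e/ is a mid vowel in word-final position, so it raises to [i]. /gaosaiffiaxoe/ → gaosaiffiaxoi.

gaosaiffiaxoi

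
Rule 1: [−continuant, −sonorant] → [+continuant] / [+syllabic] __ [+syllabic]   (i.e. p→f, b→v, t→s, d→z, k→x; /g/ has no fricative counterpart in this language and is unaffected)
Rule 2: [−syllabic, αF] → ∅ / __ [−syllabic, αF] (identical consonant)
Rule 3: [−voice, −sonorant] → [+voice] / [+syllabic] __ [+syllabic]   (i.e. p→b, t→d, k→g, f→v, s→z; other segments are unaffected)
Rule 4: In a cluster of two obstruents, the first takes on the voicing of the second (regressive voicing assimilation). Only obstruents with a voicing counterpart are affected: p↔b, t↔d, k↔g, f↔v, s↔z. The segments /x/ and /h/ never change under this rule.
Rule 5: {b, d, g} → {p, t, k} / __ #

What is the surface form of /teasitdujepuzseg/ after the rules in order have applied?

teaziddujevussek

Rule 1 (intervocalic spirantization): /p/ is a stop between vowels /e/ and /u/, so it spirantizes to the fricative [f]. /teasitdujepuzseg/ → teasitdujefuzseg.
Rule 2 (degemination): no segment meets the environment; /teasitdujefuzseg/ is unchanged.
Rule 3 (intervocalic voicing): /s/ is a voiceless obstruent between vowels /a/ and /i/, so it voices to [z]. /f/ is a voiceless obstruent between vowels /e/ and /u/, so it voices to [v]. /teasitdujefuzseg/ → teazitdujevuzseg.
Rule 4 (regressive voicing assimilation): /t/ precedes the voiced obstruent /d/, so it voices to [d] by assimilation. /z/ precedes the voiceless obstruent /s/, so it devoices to [s] by assimilation. /teazitdujevuzseg/ → teaziddujevusseg.
Rule 5 (final devoicing): /g/ is a voiced stop in word-final position, so it devoices to [k]. /teaziddujevusseg/ → teaziddujevussek.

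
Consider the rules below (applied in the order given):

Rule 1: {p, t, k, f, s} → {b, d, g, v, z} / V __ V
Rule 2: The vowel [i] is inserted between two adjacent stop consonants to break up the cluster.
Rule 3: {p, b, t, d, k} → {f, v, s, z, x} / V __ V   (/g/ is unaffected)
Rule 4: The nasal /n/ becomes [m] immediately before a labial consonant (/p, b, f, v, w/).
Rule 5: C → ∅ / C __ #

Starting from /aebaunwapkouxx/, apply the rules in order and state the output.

Rule 1 (intervocalic voicing): no segment meets the environment; /aebaunwapkouxx/ is unchanged.
Rule 2 (stop-cluster i-epenthesis): /p/ and /k/ form a stop–stop cluster, so [i] is inserted between them. /aebaunwapkouxx/ → aebaunwapikouxx.
Rule 3 (intervocalic spirantization): /b/ is a stop between vowels /e/ and /a/, so it spirantizes to the fricative [v]. /p/ is a stop between vowels /a/ and /i/, so it spirantizes to the fricative [f]. /k/ is a stop between vowels /i/ and /o/, so it spirantizes to the fricative [x]. /aebaunwapikouxx/ → aevaunwafixouxx.
Rule 4 (nasal place assimilation): /n/ precedes the labial consonant /w/, so it assimilates in place to [m]. /aevaunwafixouxx/ → aevaumwafixouxx.
Rule 5 (final cluster simplification): /x/ is the second consonant of a word-final cluster /xx/, so it deletes. /aevaumwafixouxx/ → aevaumwafixoux.

aevaumwafixoux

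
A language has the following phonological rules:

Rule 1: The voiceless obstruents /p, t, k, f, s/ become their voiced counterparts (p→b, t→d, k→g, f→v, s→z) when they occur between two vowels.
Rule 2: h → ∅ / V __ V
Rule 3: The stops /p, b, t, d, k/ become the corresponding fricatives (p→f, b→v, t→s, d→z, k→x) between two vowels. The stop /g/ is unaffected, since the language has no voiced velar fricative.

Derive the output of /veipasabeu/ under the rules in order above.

Rule 1 (intervocalic voicing): /p/ is a voiceless obstruent between vowels /i/ and /a/, so it voices to [b]. /s/ is a voiceless obstruent between vowels /a/ and /a/, so it voices to [z]. /veipasabeu/ → veibazabeu.
Rule 2 (intervocalic h-deletion): no segment meets the environment; /veibazabeu/ is unchanged.
Rule 3 (intervocalic spirantization): /b/ is a stop between vowels /i/ and /a/, so it spirantizes to the fricative [v]. /b/ is a stop between vowels /a/ and /e/, so it spirantizes to the fricative [v]. /veibazabeu/ → veivazaveu.

veivazaveu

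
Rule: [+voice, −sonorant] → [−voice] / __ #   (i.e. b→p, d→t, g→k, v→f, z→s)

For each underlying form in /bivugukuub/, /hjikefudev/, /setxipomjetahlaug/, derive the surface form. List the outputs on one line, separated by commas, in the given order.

bivugukuup, hjikefudef, setxipomjetahlauk

/bivugukuub/: /b/ is a voiced obstruent in word-final position, so it devoices to [p]. → [bivugukuup].
/hjikefudev/: /v/ is a voiced obstruent in word-final position, so it devoices to [f]. → [hjikefudef].
/setxipomjetahlaug/: /g/ is a voiced obstruent in word-final position, so it devoices to [k]. → [setxipomjetahlauk].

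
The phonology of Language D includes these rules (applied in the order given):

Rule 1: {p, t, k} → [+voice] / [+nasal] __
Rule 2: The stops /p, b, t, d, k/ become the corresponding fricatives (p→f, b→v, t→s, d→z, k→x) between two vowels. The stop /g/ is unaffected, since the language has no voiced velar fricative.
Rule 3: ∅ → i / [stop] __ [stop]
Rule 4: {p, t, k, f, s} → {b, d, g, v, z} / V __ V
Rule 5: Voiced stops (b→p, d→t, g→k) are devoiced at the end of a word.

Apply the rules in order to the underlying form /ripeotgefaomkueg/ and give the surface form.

Rule 1 (post-nasal voicing): /k/ is a voiceless stop immediately after the nasal /m/, so it voices to [g]. /ripeotgefaomkueg/ → ripeotgefaomgueg.
Rule 2 (intervocalic spirantization): /p/ is a stop between vowels /i/ and /e/, so it spirantizes to the fricative [f]. /ripeotgefaomgueg/ → rifeotgefaomgueg.
Rule 3 (stop-cluster i-epenthesis): /t/ and /g/ form a stop–stop cluster, so [i] is inserted between them. /rifeotgefaomgueg/ → rifeotigefaomgueg.
Rule 4 (intervocalic voicing): /f/ is a voiceless obstruent between vowels /i/ and /e/, so it voices to [v]. /t/ is a voiceless obstruent between vowels /o/ and /i/, so it voices to [d]. /f/ is a voiceless obstruent between vowels /e/ and /a/, so it voices to [v]. /rifeotigefaomgueg/ → riveodigevaomgueg.
Rule 5 (final devoicing): /g/ is a voiced stop in word-final position, so it devoices to [k]. /riveodigevaomgueg/ → riveodigevaomguek.

riveodigevaomguek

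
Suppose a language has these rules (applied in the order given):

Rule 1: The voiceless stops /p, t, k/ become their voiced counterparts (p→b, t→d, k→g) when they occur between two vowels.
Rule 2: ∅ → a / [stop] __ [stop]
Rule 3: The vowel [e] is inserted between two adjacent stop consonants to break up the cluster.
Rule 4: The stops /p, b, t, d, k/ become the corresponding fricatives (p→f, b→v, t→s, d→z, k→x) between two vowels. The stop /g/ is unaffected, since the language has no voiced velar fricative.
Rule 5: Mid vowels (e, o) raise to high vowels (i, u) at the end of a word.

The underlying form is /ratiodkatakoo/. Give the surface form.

Rule 1 (intervocalic voicing): /t/ is a voiceless stop between vowels /a/ and /i/, so it voices to [d]. /t/ is a voiceless stop between vowels /a/ and /a/, so it voices to [d]. /k/ is a voiceless stop between vowels /a/ and /o/, so it voices to [g]. /ratiodkatakoo/ → radiodkadagoo.
Rule 2 (stop-cluster a-epenthesis): /d/ and /k/ form a stop–stop cluster, so [a] is inserted between them. /radiodkadagoo/ → radiodakadagoo.
Rule 3 (stop-cluster e-epenthesis): no segment meets the environment; /radiodakadagoo/ is unchanged.
Rule 4 (intervocalic spirantization): /d/ is a stop between vowels /a/ and /i/, so it spirantizes to the fricative [z]. /d/ is a stop between vowels /o/ and /a/, so it spirantizes to the fricative [z]. /k/ is a stop between vowels /a/ and /a/, so it spirantizes to the fricative [x]. /d/ is a stop between vowels /a/ and /a/, so it spirantizes to the fricative [z]. /radiodakadagoo/ → raziozaxazagoo.
Rule 5 (final vowel raising): /o/ is a mid vowel in word-final position, so it raises to [u]. /raziozaxazagoo/ → raziozaxazagou.

raziozaxazagou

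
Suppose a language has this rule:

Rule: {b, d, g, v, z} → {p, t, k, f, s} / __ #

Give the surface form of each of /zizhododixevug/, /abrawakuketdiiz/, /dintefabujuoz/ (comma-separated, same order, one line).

/zizhododixevug/: /g/ is a voiced obstruent in word-final position, so it devoices to [k]. → [zizhododixevuk].
/abrawakuketdiiz/: /z/ is a voiced obstruent in word-final position, so it devoices to [s]. → [abrawakuketdiis].
/dintefabujuoz/: /z/ is a voiced obstruent in word-final position, so it devoices to [s]. → [dintefabujuos].

zizhododixevuk, abrawakuketdiis, dintefabujuos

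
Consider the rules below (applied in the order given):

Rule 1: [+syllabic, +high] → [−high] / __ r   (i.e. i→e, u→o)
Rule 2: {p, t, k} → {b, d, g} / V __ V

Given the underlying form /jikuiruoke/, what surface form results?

Rule 1 (pre-rhotic lowering): /i/ is a high vowel immediately before /r/, so it lowers to [e]. /jikuiruoke/ → jikueruoke.
Rule 2 (intervocalic voicing): /k/ is a voiceless stop between vowels /i/ and /u/, so it voices to [g]. /k/ is a voiceless stop between vowels /o/ and /e/, so it voices to [g]. /jikueruoke/ → jigueruoge.

jigueruoge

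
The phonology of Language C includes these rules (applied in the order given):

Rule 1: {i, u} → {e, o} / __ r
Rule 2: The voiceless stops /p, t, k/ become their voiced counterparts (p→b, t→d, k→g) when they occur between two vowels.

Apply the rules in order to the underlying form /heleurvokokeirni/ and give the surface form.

heleorvogogeerni

Rule 1 (pre-rhotic lowering): /u/ is a high vowel immediately before /r/, so it lowers to [o]. /i/ is a high vowel immediately before /r/, so it lowers to [e]. /heleurvokokeirni/ → heleorvokokeerni.
Rule 2 (intervocalic voicing): /k/ is a voiceless stop between vowels /o/ and /o/, so it voices to [g]. /k/ is a voiceless stop between vowels /o/ and /e/, so it voices to [g]. /heleorvokokeerni/ → heleorvogogeerni.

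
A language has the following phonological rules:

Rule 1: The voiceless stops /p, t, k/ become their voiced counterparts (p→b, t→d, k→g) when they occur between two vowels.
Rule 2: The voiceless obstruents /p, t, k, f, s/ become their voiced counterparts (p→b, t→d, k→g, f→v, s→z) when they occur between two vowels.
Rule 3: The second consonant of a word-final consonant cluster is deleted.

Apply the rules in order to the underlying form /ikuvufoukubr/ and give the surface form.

Rule 1 (intervocalic voicing): /k/ is a voiceless stop between vowels /i/ and /u/, so it voices to [g]. /k/ is a voiceless stop between vowels /u/ and /u/, so it voices to [g]. /ikuvufoukubr/ → iguvufougubr.
Rule 2 (intervocalic voicing): /f/ is a voiceless obstruent between vowels /u/ and /o/, so it voices to [v]. /iguvufougubr/ → iguvuvougubr.
Rule 3 (final cluster simplification): /r/ is the second consonant of a word-final cluster /br/, so it deletes. /iguvuvougubr/ → iguvuvougub.

iguvuvougub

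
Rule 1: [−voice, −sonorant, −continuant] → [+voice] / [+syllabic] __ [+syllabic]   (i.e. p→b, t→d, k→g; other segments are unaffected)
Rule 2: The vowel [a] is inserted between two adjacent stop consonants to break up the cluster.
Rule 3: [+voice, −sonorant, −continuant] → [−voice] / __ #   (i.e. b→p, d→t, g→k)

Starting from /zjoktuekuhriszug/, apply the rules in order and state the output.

zjokatueguhriszuk

Rule 1 (intervocalic voicing): /k/ is a voiceless stop between vowels /e/ and /u/, so it voices to [g]. /zjoktuekuhriszug/ → zjoktueguhriszug.
Rule 2 (stop-cluster a-epenthesis): /k/ and /t/ form a stop–stop cluster, so [a] is inserted between them. /zjoktueguhriszug/ → zjokatueguhriszug.
Rule 3 (final devoicing): /g/ is a voiced stop in word-final position, so it devoices to [k]. /zjokatueguhriszug/ → zjokatueguhriszuk.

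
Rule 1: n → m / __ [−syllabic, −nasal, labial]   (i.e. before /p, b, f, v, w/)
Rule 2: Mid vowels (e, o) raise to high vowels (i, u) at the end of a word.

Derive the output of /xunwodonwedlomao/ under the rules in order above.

xumwodomwedlomau

Rule 1 (nasal place assimilation): /n/ precedes the labial consonant /w/, so it assimilates in place to [m]. /n/ precedes the labial consonant /w/, so it assimilates in place to [m]. /xunwodonwedlomao/ → xumwodomwedlomao.
Rule 2 (final vowel raising): /o/ is a mid vowel in word-final position, so it raises to [u]. /xumwodomwedlomao/ → xumwodomwedlomau.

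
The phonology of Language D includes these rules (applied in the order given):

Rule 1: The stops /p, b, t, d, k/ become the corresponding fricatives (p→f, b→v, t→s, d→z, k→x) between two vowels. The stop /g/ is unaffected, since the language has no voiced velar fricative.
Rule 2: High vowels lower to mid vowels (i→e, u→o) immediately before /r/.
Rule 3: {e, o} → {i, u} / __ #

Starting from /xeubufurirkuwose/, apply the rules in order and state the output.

Rule 1 (intervocalic spirantization): /b/ is a stop between vowels /u/ and /u/, so it spirantizes to the fricative [v]. /xeubufurirkuwose/ → xeuvufurirkuwose.
Rule 2 (pre-rhotic lowering): /u/ is a high vowel immediately before /r/, so it lowers to [o]. /i/ is a high vowel immediately before /r/, so it lowers to [e]. /xeuvufurirkuwose/ → xeuvuforerkuwose.
Rule 3 (final vowel raising): /e/ is a mid vowel in word-final position, so it raises to [i]. /xeuvuforerkuwose/ → xeuvuforerkuwosi.

xeuvuforerkuwosi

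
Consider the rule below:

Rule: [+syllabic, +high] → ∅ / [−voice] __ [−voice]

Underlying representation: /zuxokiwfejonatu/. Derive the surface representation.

zuxokiwfejonatu

No segment of /zuxokiwfejonatu/ meets the structural description of the rule, so the form surfaces unchanged.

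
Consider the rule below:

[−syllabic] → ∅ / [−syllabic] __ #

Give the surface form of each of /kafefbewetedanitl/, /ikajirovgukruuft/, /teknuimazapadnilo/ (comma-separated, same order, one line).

/kafefbewetedanitl/: /l/ is the second consonant of a word-final cluster /tl/, so it deletes. → [kafefbewetedanit].
/ikajirovgukruuft/: /t/ is the second consonant of a word-final cluster /ft/, so it deletes. → [ikajirovgukruuf].
/teknuimazapadnilo/: the rule's environment is not met; surfaces unchanged as [teknuimazapadnilo].

kafefbewetedanit, ikajirovgukruuf, teknuimazapadnilo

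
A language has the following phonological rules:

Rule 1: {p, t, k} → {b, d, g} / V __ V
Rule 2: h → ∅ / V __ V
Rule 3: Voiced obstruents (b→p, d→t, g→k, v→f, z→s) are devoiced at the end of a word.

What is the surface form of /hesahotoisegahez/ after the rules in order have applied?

hesaodoisegaes

Rule 1 (intervocalic voicing): /t/ is a voiceless stop between vowels /o/ and /o/, so it voices to [d]. /hesahotoisegahez/ → hesahodoisegahez.
Rule 2 (intervocalic h-deletion): /h/ occurs between vowels /a/ and /o/, so it deletes. /h/ occurs between vowels /a/ and /e/, so it deletes. /hesahodoisegahez/ → hesaodoisegaez.
Rule 3 (final devoicing): /z/ is a voiced obstruent in word-final position, so it devoices to [s]. /hesaodoisegaez/ → hesaodoisegaes.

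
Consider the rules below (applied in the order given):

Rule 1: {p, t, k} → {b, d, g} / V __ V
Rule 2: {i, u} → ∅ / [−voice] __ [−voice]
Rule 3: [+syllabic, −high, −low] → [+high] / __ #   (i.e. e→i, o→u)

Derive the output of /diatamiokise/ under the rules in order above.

Rule 1 (intervocalic voicing): /t/ is a voiceless stop between vowels /a/ and /a/, so it voices to [d]. /k/ is a voiceless stop between vowels /o/ and /i/, so it voices to [g]. /diatamiokise/ → diadamiogise.
Rule 2 (high vowel syncope): no segment meets the environment; /diadamiogise/ is unchanged.
Rule 3 (final vowel raising): /e/ is a mid vowel in word-final position, so it raises to [i]. /diadamiogise/ → diadamiogisi.

diadamiogisi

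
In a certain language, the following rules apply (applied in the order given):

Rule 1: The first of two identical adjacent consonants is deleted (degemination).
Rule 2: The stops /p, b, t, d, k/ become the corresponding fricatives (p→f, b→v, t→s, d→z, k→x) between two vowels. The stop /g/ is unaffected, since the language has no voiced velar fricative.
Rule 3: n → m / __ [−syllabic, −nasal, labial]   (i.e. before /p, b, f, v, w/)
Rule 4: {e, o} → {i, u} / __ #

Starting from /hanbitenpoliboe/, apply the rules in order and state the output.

Rule 1 (degemination): no segment meets the environment; /hanbitenpoliboe/ is unchanged.
Rule 2 (intervocalic spirantization): /t/ is a stop between vowels /i/ and /e/, so it spirantizes to the fricative [s]. /b/ is a stop between vowels /i/ and /o/, so it spirantizes to the fricative [v]. /hanbitenpoliboe/ → hanbisenpolivoe.
Rule 3 (nasal place assimilation): /n/ precedes the labial consonant /b/, so it assimilates in place to [m]. /n/ precedes the labial consonant /p/, so it assimilates in place to [m]. /hanbisenpolivoe/ → hambisempolivoe.
Rule 4 (final vowel raising): /e/ is a mid vowel in word-final position, so it raises to [i]. /hambisempolivoe/ → hambisempolivoi.

hambisempolivoi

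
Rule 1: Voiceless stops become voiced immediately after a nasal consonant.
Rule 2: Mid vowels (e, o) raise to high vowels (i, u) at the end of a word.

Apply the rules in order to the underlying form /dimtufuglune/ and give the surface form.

Rule 1 (post-nasal voicing): /t/ is a voiceless stop immediately after the nasal /m/, so it voices to [d]. /dimtufuglune/ → dimdufuglune.
Rule 2 (final vowel raising): /e/ is a mid vowel in word-final position, so it raises to [i]. /dimdufuglune/ → dimdufugluni.

dimdufugluni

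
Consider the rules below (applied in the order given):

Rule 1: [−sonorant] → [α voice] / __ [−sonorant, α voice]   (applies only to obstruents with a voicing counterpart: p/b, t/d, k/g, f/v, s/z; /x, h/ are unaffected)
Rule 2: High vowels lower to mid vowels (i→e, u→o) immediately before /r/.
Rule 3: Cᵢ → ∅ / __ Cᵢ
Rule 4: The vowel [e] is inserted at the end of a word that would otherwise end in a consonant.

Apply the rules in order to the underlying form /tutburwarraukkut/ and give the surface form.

Rule 1 (regressive voicing assimilation): /t/ precedes the voiced obstruent /b/, so it voices to [d] by assimilation. /tutburwarraukkut/ → tudburwarraukkut.
Rule 2 (pre-rhotic lowering): /u/ is a high vowel immediately before /r/, so it lowers to [o]. /tudburwarraukkut/ → tudborwarraukkut.
Rule 3 (degemination): /rr/ is a geminate; the first /r/ deletes. /kk/ is a geminate; the first /k/ deletes. /tudborwarraukkut/ → tudborwaraukut.
Rule 4 (final e-epenthesis): the form ends in the consonant /t/, so [e] is inserted word-finally. /tudborwaraukut/ → tudborwaraukute.

tudborwaraukute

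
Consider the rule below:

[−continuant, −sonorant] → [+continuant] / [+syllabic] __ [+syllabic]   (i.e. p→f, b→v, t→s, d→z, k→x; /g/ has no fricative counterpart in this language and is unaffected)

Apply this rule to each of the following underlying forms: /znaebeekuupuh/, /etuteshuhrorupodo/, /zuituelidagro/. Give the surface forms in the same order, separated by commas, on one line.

znaeveexuufuh, esuseshuhrorufozo, zuisuelizagro

/znaebeekuupuh/: /b/ is a stop between vowels /e/ and /e/, so it spirantizes to the fricative [v]. /k/ is a stop between vowels /e/ and /u/, so it spirantizes to the fricative [x]. /p/ is a stop between vowels /u/ and /u/, so it spirantizes to the fricative [f]. → [znaeveexuufuh].
/etuteshuhrorupodo/: /t/ is a stop between vowels /e/ and /u/, so it spirantizes to the fricative [s]. /t/ is a stop between vowels /u/ and /e/, so it spirantizes to the fricative [s]. /p/ is a stop between vowels /u/ and /o/, so it spirantizes to the fricative [f]. /d/ is a stop between vowels /o/ and /o/, so it spirantizes to the fricative [z]. → [esuseshuhrorufozo].
/zuituelidagro/: /t/ is a stop between vowels /i/ and /u/, so it spirantizes to the fricative [s]. /d/ is a stop between vowels /i/ and /a/, so it spirantizes to the fricative [z]. → [zuisuelizagro].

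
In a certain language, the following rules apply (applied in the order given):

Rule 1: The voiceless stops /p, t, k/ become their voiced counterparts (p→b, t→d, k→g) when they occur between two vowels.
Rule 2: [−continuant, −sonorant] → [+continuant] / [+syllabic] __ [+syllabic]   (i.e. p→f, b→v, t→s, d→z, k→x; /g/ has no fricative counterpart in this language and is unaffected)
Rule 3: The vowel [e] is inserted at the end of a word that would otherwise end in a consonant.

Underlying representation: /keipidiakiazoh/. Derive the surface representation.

keiviziagiazohe

Rule 1 (intervocalic voicing): /p/ is a voiceless stop between vowels /i/ and /i/, so it voices to [b]. /k/ is a voiceless stop between vowels /a/ and /i/, so it voices to [g]. /keipidiakiazoh/ → keibidiagiazoh.
Rule 2 (intervocalic spirantization): /b/ is a stop between vowels /i/ and /i/, so it spirantizes to the fricative [v]. /d/ is a stop between vowels /i/ and /i/, so it spirantizes to the fricative [z]. /keibidiagiazoh/ → keiviziagiazoh.
Rule 3 (final e-epenthesis): the form ends in the consonant /h/, so [e] is inserted word-finally. /keiviziagiazoh/ → keiviziagiazohe.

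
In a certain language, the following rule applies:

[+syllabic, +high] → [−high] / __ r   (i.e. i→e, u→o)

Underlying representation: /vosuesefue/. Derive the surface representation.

vosuesefue

No segment of /vosuesefue/ meets the structural description of the rule, so the form surfaces unchanged.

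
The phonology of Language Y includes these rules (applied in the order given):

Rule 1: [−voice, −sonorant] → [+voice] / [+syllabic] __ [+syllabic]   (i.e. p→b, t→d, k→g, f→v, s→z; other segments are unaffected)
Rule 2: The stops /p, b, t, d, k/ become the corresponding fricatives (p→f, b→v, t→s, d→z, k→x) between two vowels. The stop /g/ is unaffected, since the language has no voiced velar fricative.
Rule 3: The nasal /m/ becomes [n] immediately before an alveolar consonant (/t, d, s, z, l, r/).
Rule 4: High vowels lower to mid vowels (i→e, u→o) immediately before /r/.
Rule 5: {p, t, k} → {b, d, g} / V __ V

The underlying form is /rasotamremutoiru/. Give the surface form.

razozanremuzoeru

Rule 1 (intervocalic voicing): /s/ is a voiceless obstruent between vowels /a/ and /o/, so it voices to [z]. /t/ is a voiceless obstruent between vowels /o/ and /a/, so it voices to [d]. /t/ is a voiceless obstruent between vowels /u/ and /o/, so it voices to [d]. /rasotamremutoiru/ → razodamremudoiru.
Rule 2 (intervocalic spirantization): /d/ is a stop between vowels /o/ and /a/, so it spirantizes to the fricative [z]. /d/ is a stop between vowels /u/ and /o/, so it spirantizes to the fricative [z]. /razodamremudoiru/ → razozamremuzoiru.
Rule 3 (nasal place assimilation): /m/ precedes the alveolar consonant /r/, so it assimilates in place to [n]. /razozamremuzoiru/ → razozanremuzoiru.
Rule 4 (pre-rhotic lowering): /i/ is a high vowel immediately before /r/, so it lowers to [e]. /razozanremuzoiru/ → razozanremuzoeru.
Rule 5 (intervocalic voicing): no segment meets the environment; /razozanremuzoeru/ is unchanged.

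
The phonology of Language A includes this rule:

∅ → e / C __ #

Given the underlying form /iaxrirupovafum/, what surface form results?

the form ends in the consonant /m/, so [e] is inserted word-finally.
Surface form: [iaxrirupovafume].

iaxrirupovafume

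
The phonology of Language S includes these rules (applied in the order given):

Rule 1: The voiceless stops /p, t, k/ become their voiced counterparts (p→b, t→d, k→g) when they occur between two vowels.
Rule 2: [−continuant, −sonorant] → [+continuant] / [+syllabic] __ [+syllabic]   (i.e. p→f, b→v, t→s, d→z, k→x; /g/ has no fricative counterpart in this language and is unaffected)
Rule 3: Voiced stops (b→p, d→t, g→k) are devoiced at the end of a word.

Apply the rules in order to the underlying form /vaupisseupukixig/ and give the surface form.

Rule 1 (intervocalic voicing): /p/ is a voiceless stop between vowels /u/ and /i/, so it voices to [b]. /p/ is a voiceless stop between vowels /u/ and /u/, so it voices to [b]. /k/ is a voiceless stop between vowels /u/ and /i/, so it voices to [g]. /vaupisseupukixig/ → vaubisseubugixig.
Rule 2 (intervocalic spirantization): /b/ is a stop between vowels /u/ and /i/, so it spirantizes to the fricative [v]. /b/ is a stop between vowels /u/ and /u/, so it spirantizes to the fricative [v]. /vaubisseubugixig/ → vauvisseuvugixig.
Rule 3 (final devoicing): /g/ is a voiced stop in word-final position, so it devoices to [k]. /vauvisseuvugixig/ → vauvisseuvugixik.

vauvisseuvugixik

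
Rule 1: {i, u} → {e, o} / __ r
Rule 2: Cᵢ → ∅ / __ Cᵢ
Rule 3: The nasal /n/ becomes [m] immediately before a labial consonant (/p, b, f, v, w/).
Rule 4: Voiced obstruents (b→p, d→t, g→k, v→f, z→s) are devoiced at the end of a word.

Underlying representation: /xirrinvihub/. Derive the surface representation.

Rule 1 (pre-rhotic lowering): /i/ is a high vowel immediately before /r/, so it lowers to [e]. /xirrinvihub/ → xerrinvihub.
Rule 2 (degemination): /rr/ is a geminate; the first /r/ deletes. /xerrinvihub/ → xerinvihub.
Rule 3 (nasal place assimilation): /n/ precedes the labial consonant /v/, so it assimilates in place to [m]. /xerinvihub/ → xerimvihub.
Rule 4 (final devoicing): /b/ is a voiced obstruent in word-final position, so it devoices to [p]. /xerimvihub/ → xerimvihup.

xerimvihup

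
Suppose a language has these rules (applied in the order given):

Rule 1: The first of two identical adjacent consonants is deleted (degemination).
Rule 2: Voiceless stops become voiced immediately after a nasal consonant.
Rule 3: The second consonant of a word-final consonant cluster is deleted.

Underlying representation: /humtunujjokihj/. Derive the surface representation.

humdunujokih

Rule 1 (degemination): /jj/ is a geminate; the first /j/ deletes. /humtunujjokihj/ → humtunujokihj.
Rule 2 (post-nasal voicing): /t/ is a voiceless stop immediately after the nasal /m/, so it voices to [d]. /humtunujokihj/ → humdunujokihj.
Rule 3 (final cluster simplification): /j/ is the second consonant of a word-final cluster /hj/, so it deletes. /humdunujokihj/ → humdunujokih.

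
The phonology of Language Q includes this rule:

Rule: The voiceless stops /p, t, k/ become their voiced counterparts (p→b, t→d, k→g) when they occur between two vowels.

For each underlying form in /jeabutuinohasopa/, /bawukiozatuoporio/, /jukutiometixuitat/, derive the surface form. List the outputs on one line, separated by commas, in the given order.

jeabuduinohasoba, bawugiozaduoborio, jugudiomedixuidat

/jeabutuinohasopa/: /t/ is a voiceless stop between vowels /u/ and /u/, so it voices to [d]. /p/ is a voiceless stop between vowels /o/ and /a/, so it voices to [b]. → [jeabuduinohasoba].
/bawukiozatuoporio/: /k/ is a voiceless stop between vowels /u/ and /i/, so it voices to [g]. /t/ is a voiceless stop between vowels /a/ and /u/, so it voices to [d]. /p/ is a voiceless stop between vowels /o/ and /o/, so it voices to [b]. → [bawugiozaduoborio].
/jukutiometixuitat/: /k/ is a voiceless stop between vowels /u/ and /u/, so it voices to [g]. /t/ is a voiceless stop between vowels /u/ and /i/, so it voices to [d]. /t/ is a voiceless stop between vowels /e/ and /i/, so it voices to [d]. /t/ is a voiceless stop between vowels /i/ and /a/, so it voices to [d]. → [jugudiomedixuidat].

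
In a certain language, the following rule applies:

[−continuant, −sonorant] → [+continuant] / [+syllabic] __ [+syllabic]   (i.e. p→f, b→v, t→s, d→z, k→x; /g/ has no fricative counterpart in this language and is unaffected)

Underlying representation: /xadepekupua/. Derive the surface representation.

xazefexufua

/d/ is a stop between vowels /a/ and /e/, so it spirantizes to the fricative [z].
/p/ is a stop between vowels /e/ and /e/, so it spirantizes to the fricative [f].
/k/ is a stop between vowels /e/ and /u/, so it spirantizes to the fricative [x].
/p/ is a stop between vowels /u/ and /u/, so it spirantizes to the fricative [f].
Surface form: [xazefexufua].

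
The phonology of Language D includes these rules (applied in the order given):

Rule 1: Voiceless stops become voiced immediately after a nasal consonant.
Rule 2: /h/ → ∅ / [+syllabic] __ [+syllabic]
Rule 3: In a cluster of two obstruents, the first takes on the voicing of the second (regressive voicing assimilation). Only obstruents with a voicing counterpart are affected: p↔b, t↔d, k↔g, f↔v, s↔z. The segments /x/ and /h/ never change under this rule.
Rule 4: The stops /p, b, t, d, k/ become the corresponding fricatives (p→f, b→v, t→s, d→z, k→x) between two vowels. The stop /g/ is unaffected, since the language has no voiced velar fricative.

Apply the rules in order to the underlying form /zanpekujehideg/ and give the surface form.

Rule 1 (post-nasal voicing): /p/ is a voiceless stop immediately after the nasal /n/, so it voices to [b]. /zanpekujehideg/ → zanbekujehideg.
Rule 2 (intervocalic h-deletion): /h/ occurs between vowels /e/ and /i/, so it deletes. /zanbekujehideg/ → zanbekujeideg.
Rule 3 (regressive voicing assimilation): no segment meets the environment; /zanbekujeideg/ is unchanged.
Rule 4 (intervocalic spirantization): /k/ is a stop between vowels /e/ and /u/, so it spirantizes to the fricative [x]. /d/ is a stop between vowels /i/ and /e/, so it spirantizes to the fricative [z]. /zanbekujeideg/ → zanbexujeizeg.

zanbexujeizeg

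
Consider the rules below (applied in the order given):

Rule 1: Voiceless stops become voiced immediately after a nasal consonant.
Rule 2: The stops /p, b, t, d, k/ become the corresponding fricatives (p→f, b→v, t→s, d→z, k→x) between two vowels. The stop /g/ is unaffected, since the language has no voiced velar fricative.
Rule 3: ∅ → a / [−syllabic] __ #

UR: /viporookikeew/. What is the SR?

Rule 1 (post-nasal voicing): no segment meets the environment; /viporookikeew/ is unchanged.
Rule 2 (intervocalic spirantization): /p/ is a stop between vowels /i/ and /o/, so it spirantizes to the fricative [f]. /k/ is a stop between vowels /o/ and /i/, so it spirantizes to the fricative [x]. /k/ is a stop between vowels /i/ and /e/, so it spirantizes to the fricative [x]. /viporookikeew/ → viforooxixeew.
Rule 3 (final a-epenthesis): the form ends in the consonant /w/, so [a] is inserted word-finally. /viforooxixeew/ → viforooxixeewa.

viforooxixeewa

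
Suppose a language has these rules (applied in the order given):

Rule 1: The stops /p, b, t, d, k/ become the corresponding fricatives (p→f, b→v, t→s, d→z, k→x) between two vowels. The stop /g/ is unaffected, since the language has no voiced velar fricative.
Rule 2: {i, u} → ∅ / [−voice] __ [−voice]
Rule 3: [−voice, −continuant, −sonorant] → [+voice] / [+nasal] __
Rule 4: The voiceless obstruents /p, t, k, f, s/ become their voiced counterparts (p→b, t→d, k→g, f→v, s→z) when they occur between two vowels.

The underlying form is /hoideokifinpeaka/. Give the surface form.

Rule 1 (intervocalic spirantization): /d/ is a stop between vowels /i/ and /e/, so it spirantizes to the fricative [z]. /k/ is a stop between vowels /o/ and /i/, so it spirantizes to the fricative [x]. /k/ is a stop between vowels /a/ and /a/, so it spirantizes to the fricative [x]. /hoideokifinpeaka/ → hoizeoxifinpeaxa.
Rule 2 (high vowel syncope): /i/ is a high vowel flanked by voiceless consonants /x/ and /f/, so it deletes. /hoizeoxifinpeaxa/ → hoizeoxfinpeaxa.
Rule 3 (post-nasal voicing): /p/ is a voiceless stop immediately after the nasal /n/, so it voices to [b]. /hoizeoxfinpeaxa/ → hoizeoxfinbeaxa.
Rule 4 (intervocalic voicing): no segment meets the environment; /hoizeoxfinbeaxa/ is unchanged.

hoizeoxfinbeaxa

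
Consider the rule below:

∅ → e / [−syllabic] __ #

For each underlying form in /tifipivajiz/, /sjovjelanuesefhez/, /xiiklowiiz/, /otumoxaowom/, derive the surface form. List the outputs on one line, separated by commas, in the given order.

tifipivajize, sjovjelanuesefheze, xiiklowiize, otumoxaowome

/tifipivajiz/: the form ends in the consonant /z/, so [e] is inserted word-finally. → [tifipivajize].
/sjovjelanuesefhez/: the form ends in the consonant /z/, so [e] is inserted word-finally. → [sjovjelanuesefheze].
/xiiklowiiz/: the form ends in the consonant /z/, so [e] is inserted word-finally. → [xiiklowiize].
/otumoxaowom/: the form ends in the consonant /m/, so [e] is inserted word-finally. → [otumoxaowome].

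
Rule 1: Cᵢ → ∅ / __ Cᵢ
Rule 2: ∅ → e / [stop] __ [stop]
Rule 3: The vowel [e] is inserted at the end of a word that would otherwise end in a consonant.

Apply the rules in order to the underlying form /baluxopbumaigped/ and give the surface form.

Rule 1 (degemination): no segment meets the environment; /baluxopbumaigped/ is unchanged.
Rule 2 (stop-cluster e-epenthesis): /p/ and /b/ form a stop–stop cluster, so [e] is inserted between them. /g/ and /p/ form a stop–stop cluster, so [e] is inserted between them. /baluxopbumaigped/ → baluxopebumaigeped.
Rule 3 (final e-epenthesis): the form ends in the consonant /d/, so [e] is inserted word-finally. /baluxopebumaigeped/ → baluxopebumaigepede.

baluxopebumaigepede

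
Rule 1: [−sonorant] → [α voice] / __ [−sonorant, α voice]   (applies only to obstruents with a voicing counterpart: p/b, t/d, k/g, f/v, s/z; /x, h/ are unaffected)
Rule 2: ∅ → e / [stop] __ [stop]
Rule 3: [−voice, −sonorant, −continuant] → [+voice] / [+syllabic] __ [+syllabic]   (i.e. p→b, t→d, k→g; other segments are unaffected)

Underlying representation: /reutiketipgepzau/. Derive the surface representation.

Rule 1 (regressive voicing assimilation): /p/ precedes the voiced obstruent /g/, so it voices to [b] by assimilation. /p/ precedes the voiced obstruent /z/, so it voices to [b] by assimilation. /reutiketipgepzau/ → reutiketibgebzau.
Rule 2 (stop-cluster e-epenthesis): /b/ and /g/ form a stop–stop cluster, so [e] is inserted between them. /reutiketibgebzau/ → reutiketibegebzau.
Rule 3 (intervocalic voicing): /t/ is a voiceless stop between vowels /u/ and /i/, so it voices to [d]. /k/ is a voiceless stop between vowels /i/ and /e/, so it voices to [g]. /t/ is a voiceless stop between vowels /e/ and /i/, so it voices to [d]. /reutiketibegebzau/ → reudigedibegebzau.

reudigedibegebzau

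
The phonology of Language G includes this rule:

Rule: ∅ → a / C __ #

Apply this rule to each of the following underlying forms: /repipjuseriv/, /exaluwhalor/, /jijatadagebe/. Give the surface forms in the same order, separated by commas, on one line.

/repipjuseriv/: the form ends in the consonant /v/, so [a] is inserted word-finally. → [repipjuseriva].
/exaluwhalor/: the form ends in the consonant /r/, so [a] is inserted word-finally. → [exaluwhalora].
/jijatadagebe/: the rule's environment is not met; surfaces unchanged as [jijatadagebe].

repipjuseriva, exaluwhalora, jijatadagebe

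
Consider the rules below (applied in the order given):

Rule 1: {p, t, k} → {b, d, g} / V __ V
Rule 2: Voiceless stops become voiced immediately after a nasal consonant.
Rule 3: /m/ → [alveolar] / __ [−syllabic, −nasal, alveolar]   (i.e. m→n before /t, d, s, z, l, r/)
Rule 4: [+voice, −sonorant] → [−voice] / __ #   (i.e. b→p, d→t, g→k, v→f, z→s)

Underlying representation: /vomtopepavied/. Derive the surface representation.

vondobebaviet

Rule 1 (intervocalic voicing): /p/ is a voiceless stop between vowels /o/ and /e/, so it voices to [b]. /p/ is a voiceless stop between vowels /e/ and /a/, so it voices to [b]. /vomtopepavied/ → vomtobebavied.
Rule 2 (post-nasal voicing): /t/ is a voiceless stop immediately after the nasal /m/, so it voices to [d]. /vomtobebavied/ → vomdobebavied.
Rule 3 (nasal place assimilation): /m/ precedes the alveolar consonant /d/, so it assimilates in place to [n]. /vomdobebavied/ → vondobebavied.
Rule 4 (final devoicing): /d/ is a voiced obstruent in word-final position, so it devoices to [t]. /vondobebavied/ → vondobebaviet.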